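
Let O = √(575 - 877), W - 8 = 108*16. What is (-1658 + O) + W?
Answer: 78 + I*√302 ≈ 78.0 + 17.378*I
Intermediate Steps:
W = 1736 (W = 8 + 108*16 = 8 + 1728 = 1736)
O = I*√302 (O = √(-302) = I*√302 ≈ 17.378*I)
(-1658 + O) + W = (-1658 + I*√302) + 1736 = 78 + I*√302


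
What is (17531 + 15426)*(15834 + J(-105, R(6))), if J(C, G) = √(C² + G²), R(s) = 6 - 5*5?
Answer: 521841138 + 32957*√11386 ≈ 5.2536e+8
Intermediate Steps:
R(s) = -19 (R(s) = 6 - 25 = -19)
(17531 + 15426)*(15834 + J(-105, R(6))) = (17531 + 15426)*(15834 + √((-105)² + (-19)²)) = 32957*(15834 + √(11025 + 361)) = 32957*(15834 + √11386) = 521841138 + 32957*√11386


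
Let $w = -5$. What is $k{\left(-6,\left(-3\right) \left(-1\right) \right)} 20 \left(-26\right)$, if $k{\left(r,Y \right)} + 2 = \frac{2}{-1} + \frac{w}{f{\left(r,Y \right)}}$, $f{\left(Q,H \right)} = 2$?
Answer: $3380$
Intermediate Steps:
$k{\left(r,Y \right)} = - \frac{13}{2}$ ($k{\left(r,Y \right)} = -2 + \left(\frac{2}{-1} - \frac{5}{2}\right) = -2 + \left(2 \left(-1\right) - \frac{5}{2}\right) = -2 - \frac{9}{2} = - \frac{13}{2}$)
$k{\left(-6,\left(-3\right) \left(-1\right) \right)} 20 \left(-26\right) = \left(- \frac{13}{2}\right) 20 \left(-26\right) = \left(-130\right) \left(-26\right) = 3380$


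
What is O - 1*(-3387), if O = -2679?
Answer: 708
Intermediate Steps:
O - 1*(-3387) = -2679 - 1*(-3387) = -2679 + 3387 = 708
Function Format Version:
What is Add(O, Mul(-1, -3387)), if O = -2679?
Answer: 708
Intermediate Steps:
Add(O, Mul(-1, -3387)) = Add(-2679, Mul(-1, -3387)) = Add(-2679, 3387) = 708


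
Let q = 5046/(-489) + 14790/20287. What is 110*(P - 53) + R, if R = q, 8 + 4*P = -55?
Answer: -50078486553/6613562 ≈ -7572.1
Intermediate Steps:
P = -63/4 (P = -2 + (¼)*(-55) = -2 - 55/4 = -63/4 ≈ -15.750)
q = -31711964/3306781 (q = 5046*(-1/489) + 14790*(1/20287) = -1682/163 + 14790/20287 = -31711964/3306781 ≈ -9.5900)
R = -31711964/3306781 ≈ -9.5900
110*(P - 53) + R = 110*(-63/4 - 53) - 31711964/3306781 = 110*(-275/4) - 31711964/3306781 = -15125/2 - 31711964/3306781 = -50078486553/6613562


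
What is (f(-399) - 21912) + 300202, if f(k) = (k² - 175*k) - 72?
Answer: 507244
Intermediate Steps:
f(k) = -72 + k² - 175*k
(f(-399) - 21912) + 300202 = ((-72 + (-399)² - 175*(-399)) - 21912) + 300202 = ((-72 + 159201 + 69825) - 21912) + 300202 = (228954 - 21912) + 300202 = 207042 + 300202 = 507244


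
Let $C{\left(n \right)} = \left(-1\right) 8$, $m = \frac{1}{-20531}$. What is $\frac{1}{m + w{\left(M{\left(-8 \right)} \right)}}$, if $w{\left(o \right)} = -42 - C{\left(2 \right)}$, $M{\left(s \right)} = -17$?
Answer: $- \frac{20531}{698055} \approx -0.029412$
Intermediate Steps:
$m = - \frac{1}{20531} \approx -4.8707 \cdot 10^{-5}$
$C{\left(n \right)} = -8$
$w{\left(o \right)} = -34$ ($w{\left(o \right)} = -42 - -8 = -42 + 8 = -34$)
$\frac{1}{m + w{\left(M{\left(-8 \right)} \right)}} = \frac{1}{- \frac{1}{20531} - 34} = \frac{1}{- \frac{698055}{20531}} = - \frac{20531}{698055}$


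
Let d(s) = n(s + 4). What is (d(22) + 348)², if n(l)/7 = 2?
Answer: 131044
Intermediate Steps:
n(l) = 14 (n(l) = 7*2 = 14)
d(s) = 14
(d(22) + 348)² = (14 + 348)² = 362² = 131044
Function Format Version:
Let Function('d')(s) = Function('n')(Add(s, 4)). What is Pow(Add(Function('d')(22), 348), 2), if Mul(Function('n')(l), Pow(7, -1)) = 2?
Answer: 131044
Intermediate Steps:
Function('n')(l) = 14 (Function('n')(l) = Mul(7, 2) = 14)
Function('d')(s) = 14
Pow(Add(Function('d')(22), 348), 2) = Pow(Add(14, 348), 2) = Pow(362, 2) = 131044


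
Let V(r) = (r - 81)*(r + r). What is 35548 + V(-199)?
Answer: 146988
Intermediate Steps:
V(r) = 2*r*(-81 + r) (V(r) = (-81 + r)*(2*r) = 2*r*(-81 + r))
35548 + V(-199) = 35548 + 2*(-199)*(-81 - 199) = 35548 + 2*(-199)*(-280) = 35548 + 111440 = 146988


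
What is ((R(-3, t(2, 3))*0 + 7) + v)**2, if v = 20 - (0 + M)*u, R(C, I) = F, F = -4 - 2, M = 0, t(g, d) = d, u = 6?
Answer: 729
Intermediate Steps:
F = -6
R(C, I) = -6
v = 20 (v = 20 - (0 + 0)*6 = 20 - 0*6 = 20 - 1*0 = 20 + 0 = 20)
((R(-3, t(2, 3))*0 + 7) + v)**2 = ((-6*0 + 7) + 20)**2 = ((0 + 7) + 20)**2 = (7 + 20)**2 = 27**2 = 729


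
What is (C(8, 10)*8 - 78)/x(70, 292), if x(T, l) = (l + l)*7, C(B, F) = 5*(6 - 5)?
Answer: -19/2044 ≈ -0.0092955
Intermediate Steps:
C(B, F) = 5 (C(B, F) = 5*1 = 5)
x(T, l) = 14*l (x(T, l) = (2*l)*7 = 14*l)
(C(8, 10)*8 - 78)/x(70, 292) = (5*8 - 78)/((14*292)) = (40 - 78)/4088 = -38*1/4088 = -19/2044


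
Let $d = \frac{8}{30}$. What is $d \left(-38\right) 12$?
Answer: $- \frac{608}{5} \approx -121.6$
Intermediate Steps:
$d = \frac{4}{15}$ ($d = 8 \cdot \frac{1}{30} = \frac{4}{15} \approx 0.26667$)
$d \left(-38\right) 12 = \frac{4}{15} \left(-38\right) 12 = \left(- \frac{152}{15}\right) 12 = - \frac{608}{5}$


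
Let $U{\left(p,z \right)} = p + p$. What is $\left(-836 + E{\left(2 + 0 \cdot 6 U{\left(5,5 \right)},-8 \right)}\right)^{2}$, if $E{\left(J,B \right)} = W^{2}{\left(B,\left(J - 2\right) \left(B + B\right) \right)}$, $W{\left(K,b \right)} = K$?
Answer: $595984$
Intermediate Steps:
$U{\left(p,z \right)} = 2 p$
$E{\left(J,B \right)} = B^{2}$
$\left(-836 + E{\left(2 + 0 \cdot 6 U{\left(5,5 \right)},-8 \right)}\right)^{2} = \left(-836 + \left(-8\right)^{2}\right)^{2} = \left(-836 + 64\right)^{2} = \left(-772\right)^{2} = 595984$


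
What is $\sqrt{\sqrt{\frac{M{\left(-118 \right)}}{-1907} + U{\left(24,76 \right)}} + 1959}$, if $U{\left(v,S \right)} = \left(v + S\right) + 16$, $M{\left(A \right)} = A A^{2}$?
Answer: $\frac{\sqrt{7124195391 + 3814 \sqrt{888778327}}}{1907} \approx 44.612$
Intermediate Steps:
$M{\left(A \right)} = A^{3}$
$U{\left(v,S \right)} = 16 + S + v$ ($U{\left(v,S \right)} = \left(S + v\right) + 16 = 16 + S + v$)
$\sqrt{\sqrt{\frac{M{\left(-118 \right)}}{-1907} + U{\left(24,76 \right)}} + 1959} = \sqrt{\sqrt{\frac{\left(-118\right)^{3}}{-1907} + \left(16 + 76 + 24\right)} + 1959} = \sqrt{\sqrt{\left(-1643032\right) \left(- \frac{1}{1907}\right) + 116} + 1959} = \sqrt{\sqrt{\frac{1643032}{1907} + 116} + 1959} = \sqrt{\sqrt{\frac{1864244}{1907}} + 1959} = \sqrt{\frac{2 \sqrt{888778327}}{1907} + 1959} = \sqrt{1959 + \frac{2 \sqrt{888778327}}{1907}}$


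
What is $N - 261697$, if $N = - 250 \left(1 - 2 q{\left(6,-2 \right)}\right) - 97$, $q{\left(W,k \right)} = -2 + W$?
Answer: $-260044$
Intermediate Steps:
$N = 1653$ ($N = - 250 \left(1 - 2 \left(-2 + 6\right)\right) - 97 = - 250 \left(1 - 8\right) - 97 = \left(-250\right) \left(-7\right) - 97 = 1750 - 97 = 1653$)
$N - 261697 = 1653 - 261697 = -260044$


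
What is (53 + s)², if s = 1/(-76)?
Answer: 16216729/5776 ≈ 2807.6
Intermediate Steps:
s = -1/76 ≈ -0.013158
(53 + s)² = (53 - 1/76)² = (4027/76)² = 16216729/5776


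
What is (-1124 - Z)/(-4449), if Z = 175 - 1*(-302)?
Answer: 1601/4449 ≈ 0.35986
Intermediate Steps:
Z = 477 (Z = 175 + 302 = 477)
(-1124 - Z)/(-4449) = (-1124 - 1*477)/(-4449) = (-1124 - 477)*(-1/4449) = -1601*(-1/4449) = 1601/4449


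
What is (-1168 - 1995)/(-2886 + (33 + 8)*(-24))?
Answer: 3163/3870 ≈ 0.81731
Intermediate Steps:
(-1168 - 1995)/(-2886 + (33 + 8)*(-24)) = -3163/(-2886 + 41*(-24)) = -3163/(-2886 - 984) = -3163/(-3870) = -3163*(-1/3870) = 3163/3870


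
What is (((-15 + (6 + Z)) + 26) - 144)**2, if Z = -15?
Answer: 20164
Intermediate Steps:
(((-15 + (6 + Z)) + 26) - 144)**2 = (((-15 + (6 - 15)) + 26) - 144)**2 = (((-15 - 9) + 26) - 144)**2 = ((-24 + 26) - 144)**2 = (2 - 144)**2 = (-142)**2 = 20164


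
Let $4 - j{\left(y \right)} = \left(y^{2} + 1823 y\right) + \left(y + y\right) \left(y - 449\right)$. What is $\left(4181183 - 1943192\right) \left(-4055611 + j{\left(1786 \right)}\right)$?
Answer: $-34189889216595$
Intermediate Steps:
$j{\left(y \right)} = 4 - y^{2} - 1823 y - 2 y \left(-449 + y\right)$ ($j{\left(y \right)} = 4 - \left(\left(y^{2} + 1823 y\right) + \left(y + y\right) \left(y - 449\right)\right) = 4 - \left(\left(y^{2} + 1823 y\right) + 2 y \left(-449 + y\right)\right) = 4 - \left(y^{2} + 1823 y + 2 y \left(-449 + y\right)\right) = 4 - y^{2} - 1823 y - 2 y \left(-449 + y\right)$)
$\left(4181183 - 1943192\right) \left(-4055611 + j{\left(1786 \right)}\right) = \left(4181183 - 1943192\right) \left(-4055611 - \left(1652046 + 9569388\right)\right) = 2237991 \left(-4055611 - 11221434\right) = 2237991 \left(-15277045\right) = -34189889216595$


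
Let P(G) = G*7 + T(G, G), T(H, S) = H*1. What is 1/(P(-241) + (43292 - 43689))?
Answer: -1/2325 ≈ -0.00043011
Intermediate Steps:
T(H, S) = H
P(G) = 8*G (P(G) = G*7 + G = 7*G + G = 8*G)
1/(P(-241) + (43292 - 43689)) = 1/(8*(-241) + (43292 - 43689)) = 1/(-1928 - 397) = 1/(-2325) = -1/2325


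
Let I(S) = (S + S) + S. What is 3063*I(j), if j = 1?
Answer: 9189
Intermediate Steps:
I(S) = 3*S (I(S) = 2*S + S = 3*S)
3063*I(j) = 3063*(3*1) = 3063*3 = 9189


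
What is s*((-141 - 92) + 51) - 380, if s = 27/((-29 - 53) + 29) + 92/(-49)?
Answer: 20194/371 ≈ 54.431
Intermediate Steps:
s = -6199/2597 (s = 27/(-82 + 29) + 92*(-1/49) = 27/(-53) - 92/49 = 27*(-1/53) - 92/49 = -27/53 - 92/49 = -6199/2597 ≈ -2.3870)
s*((-141 - 92) + 51) - 380 = -6199*((-141 - 92) + 51)/2597 - 380 = -6199*(-233 + 51)/2597 - 380 = -6199/2597*(-182) - 380 = 161174/371 - 380 = 20194/371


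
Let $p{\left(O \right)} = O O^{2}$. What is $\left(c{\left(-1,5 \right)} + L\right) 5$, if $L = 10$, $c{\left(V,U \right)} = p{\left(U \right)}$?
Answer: $675$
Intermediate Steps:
$p{\left(O \right)} = O^{3}$
$c{\left(V,U \right)} = U^{3}$
$\left(c{\left(-1,5 \right)} + L\right) 5 = \left(5^{3} + 10\right) 5 = \left(125 + 10\right) 5 = 135 \cdot 5 = 675$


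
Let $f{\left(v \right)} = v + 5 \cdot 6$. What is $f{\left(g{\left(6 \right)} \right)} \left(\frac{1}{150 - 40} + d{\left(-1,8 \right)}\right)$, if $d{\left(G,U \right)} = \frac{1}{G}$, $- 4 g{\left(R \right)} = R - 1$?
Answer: $- \frac{2507}{88} \approx -28.489$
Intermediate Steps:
$g{\left(R \right)} = \frac{1}{4} - \frac{R}{4}$ ($g{\left(R \right)} = - \frac{R - 1}{4} = - \frac{-1 + R}{4} = \frac{1}{4} - \frac{R}{4}$)
$f{\left(v \right)} = 30 + v$ ($f{\left(v \right)} = v + 30 = 30 + v$)
$f{\left(g{\left(6 \right)} \right)} \left(\frac{1}{150 - 40} + d{\left(-1,8 \right)}\right) = \left(30 + \left(\frac{1}{4} - \frac{3}{2}\right)\right) \left(\frac{1}{150 - 40} + \frac{1}{-1}\right) = \left(30 + \left(\frac{1}{4} - \frac{3}{2}\right)\right) \left(\frac{1}{110} - 1\right) = \left(30 - \frac{5}{4}\right) \left(\frac{1}{110} - 1\right) = \frac{115}{4} \left(- \frac{109}{110}\right) = - \frac{2507}{88}$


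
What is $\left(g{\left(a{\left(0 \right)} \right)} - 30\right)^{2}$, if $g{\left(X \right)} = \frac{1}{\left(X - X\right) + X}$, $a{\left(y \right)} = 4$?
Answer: $\frac{14161}{16} \approx 885.06$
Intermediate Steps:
$g{\left(X \right)} = \frac{1}{X}$ ($g{\left(X \right)} = \frac{1}{0 + X} = \frac{1}{X}$)
$\left(g{\left(a{\left(0 \right)} \right)} - 30\right)^{2} = \left(\frac{1}{4} - 30\right)^{2} = \left(- \frac{119}{4}\right)^{2} = \frac{14161}{16}$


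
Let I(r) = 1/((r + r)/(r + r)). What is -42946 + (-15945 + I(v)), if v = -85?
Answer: -58890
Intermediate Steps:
I(r) = 1 (I(r) = 1/((2*r)/((2*r))) = 1/((2*r)*(1/(2*r))) = 1/1 = 1)
-42946 + (-15945 + I(v)) = -42946 + (-15945 + 1) = -42946 - 15944 = -58890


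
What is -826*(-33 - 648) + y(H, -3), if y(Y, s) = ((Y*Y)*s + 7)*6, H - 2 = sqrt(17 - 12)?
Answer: 562386 - 72*sqrt(5) ≈ 5.6223e+5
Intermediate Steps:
H = 2 + sqrt(5) (H = 2 + sqrt(17 - 12) = 2 + sqrt(5) ≈ 4.2361)
y(Y, s) = 42 + 6*s*Y**2 (y(Y, s) = (Y**2*s + 7)*6 = (s*Y**2 + 7)*6 = (7 + s*Y**2)*6 = 42 + 6*s*Y**2)
-826*(-33 - 648) + y(H, -3) = -826*(-33 - 648) + (42 + 6*(-3)*(2 + sqrt(5))**2) = -826*(-681) + (42 - 18*(2 + sqrt(5))**2) = 562506 + (42 - 18*(2 + sqrt(5))**2) = 562548 - 18*(2 + sqrt(5))**2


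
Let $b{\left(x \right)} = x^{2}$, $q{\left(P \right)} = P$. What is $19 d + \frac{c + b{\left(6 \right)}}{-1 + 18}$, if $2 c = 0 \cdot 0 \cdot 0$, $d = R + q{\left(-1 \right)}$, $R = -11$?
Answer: $- \frac{3840}{17} \approx -225.88$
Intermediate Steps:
$d = -12$ ($d = -11 - 1 = -12$)
$c = 0$ ($c = \frac{0 \cdot 0 \cdot 0}{2} = \frac{0 \cdot 0}{2} = \frac{1}{2} \cdot 0 = 0$)
$19 d + \frac{c + b{\left(6 \right)}}{-1 + 18} = 19 \left(-12\right) + \frac{0 + 6^{2}}{-1 + 18} = -228 + \frac{0 + 36}{17} = -228 + 36 \cdot \frac{1}{17} = -228 + \frac{36}{17} = - \frac{3840}{17}$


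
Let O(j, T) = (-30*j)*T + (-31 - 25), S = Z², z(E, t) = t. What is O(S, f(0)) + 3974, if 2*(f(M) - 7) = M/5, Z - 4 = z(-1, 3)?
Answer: -6372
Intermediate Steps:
Z = 7 (Z = 4 + 3 = 7)
S = 49 (S = 7² = 49)
f(M) = 7 + M/10 (f(M) = 7 + (M/5)/2 = 7 + M/10)
O(j, T) = -56 - 30*T*j (O(j, T) = -30*T*j - 56 = -56 - 30*T*j)
O(S, f(0)) + 3974 = (-56 - 30*(7 + (⅒)*0)*49) + 3974 = (-56 - 30*(7 + 0)*49) + 3974 = (-56 - 30*7*49) + 3974 = (-56 - 10290) + 3974 = -10346 + 3974 = -6372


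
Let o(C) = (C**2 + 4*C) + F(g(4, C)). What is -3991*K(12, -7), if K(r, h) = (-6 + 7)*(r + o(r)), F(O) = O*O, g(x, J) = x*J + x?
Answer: -11605828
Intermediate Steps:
g(x, J) = x + J*x (g(x, J) = J*x + x = x + J*x)
F(O) = O**2
o(C) = C**2 + (4 + 4*C)**2 + 4*C (o(C) = (C**2 + 4*C) + (4*(1 + C))**2 = (C**2 + 4*C) + (4 + 4*C)**2 = C**2 + (4 + 4*C)**2 + 4*C)
K(r, h) = 16 + 17*r**2 + 37*r (K(r, h) = (-6 + 7)*(r + (16 + 17*r**2 + 36*r)) = 1*(16 + 17*r**2 + 37*r) = 16 + 17*r**2 + 37*r)
-3991*K(12, -7) = -3991*(16 + 17*12**2 + 37*12) = -3991*(16 + 17*144 + 444) = -3991*(16 + 2448 + 444) = -3991*2908 = -11605828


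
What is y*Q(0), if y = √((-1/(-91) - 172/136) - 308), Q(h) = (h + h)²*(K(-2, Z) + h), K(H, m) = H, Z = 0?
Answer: 0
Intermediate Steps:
Q(h) = 4*h²*(-2 + h) (Q(h) = (h + h)²*(-2 + h) = (2*h)²*(-2 + h) = (4*h²)*(-2 + h) = 4*h²*(-2 + h))
y = I*√2960435114/3094 (y = √((-1*(-1/91) - 172*1/136) - 308) = √((1/91 - 43/34) - 308) = √(-3879/3094 - 308) = √(-956831/3094) = I*√2960435114/3094 ≈ 17.586*I)
y*Q(0) = (I*√2960435114/3094)*(4*0²*(-2 + 0)) = (I*√2960435114/3094)*(4*0*(-2)) = (I*√2960435114/3094)*0 = 0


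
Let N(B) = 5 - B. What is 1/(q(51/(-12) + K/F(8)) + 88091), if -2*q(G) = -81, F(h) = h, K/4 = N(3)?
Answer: 2/176263 ≈ 1.1347e-5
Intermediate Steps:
K = 8 (K = 4*(5 - 1*3) = 4*(5 - 3) = 4*2 = 8)
q(G) = 81/2 (q(G) = -1/2*(-81) = 81/2)
1/(q(51/(-12) + K/F(8)) + 88091) = 1/(81/2 + 88091) = 1/(176263/2) = 2/176263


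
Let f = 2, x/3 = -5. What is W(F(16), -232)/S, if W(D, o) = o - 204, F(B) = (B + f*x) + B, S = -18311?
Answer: 436/18311 ≈ 0.023811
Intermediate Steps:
x = -15 (x = 3*(-5) = -15)
F(B) = -30 + 2*B (F(B) = (B + 2*(-15)) + B = (B - 30) + B = (-30 + B) + B = -30 + 2*B)
W(D, o) = -204 + o
W(F(16), -232)/S = (-204 - 232)/(-18311) = -436*(-1/18311) = 436/18311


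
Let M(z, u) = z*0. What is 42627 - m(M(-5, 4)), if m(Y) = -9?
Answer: 42636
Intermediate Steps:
M(z, u) = 0
42627 - m(M(-5, 4)) = 42627 - 1*(-9) = 42627 + 9 = 42636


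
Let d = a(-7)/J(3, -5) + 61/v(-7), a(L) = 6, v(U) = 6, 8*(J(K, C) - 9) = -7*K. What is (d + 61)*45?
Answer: 110325/34 ≈ 3244.9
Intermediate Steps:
J(K, C) = 9 - 7*K/8 (J(K, C) = 9 + (-7*K)/8 = 9 - 7*K/8)
d = 1133/102 (d = 6/(9 - 7/8*3) + 61/6 = 6/(9 - 21/8) + 61*(1/6) = 6/(51/8) + 61/6 = 6*(8/51) + 61/6 = 16/17 + 61/6 = 1133/102 ≈ 11.108)
(d + 61)*45 = (1133/102 + 61)*45 = (7355/102)*45 = 110325/34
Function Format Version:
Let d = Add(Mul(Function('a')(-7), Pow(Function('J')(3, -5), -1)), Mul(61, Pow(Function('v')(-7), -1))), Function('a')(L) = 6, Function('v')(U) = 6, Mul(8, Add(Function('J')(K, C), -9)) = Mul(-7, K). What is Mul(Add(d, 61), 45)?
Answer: Rational(110325, 34) ≈ 3244.9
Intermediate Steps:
Function('J')(K, C) = Add(9, Mul(Rational(-7, 8), K)) (Function('J')(K, C) = Add(9, Mul(Rational(1, 8), Mul(-7, K))) = Add(9, Mul(Rational(-7, 8), K)))
d = Rational(1133, 102) (d = Add(Mul(6, Pow(Add(9, Mul(Rational(-7, 8), 3)), -1)), Mul(61, Pow(6, -1))) = Add(Mul(6, Pow(Add(9, Rational(-21, 8)), -1)), Mul(61, Rational(1, 6))) = Add(Mul(6, Pow(Rational(51, 8), -1)), Rational(61, 6)) = Add(Mul(6, Rational(8, 51)), Rational(61, 6)) = Add(Rational(16, 17), Rational(61, 6)) = Rational(1133, 102) ≈ 11.108)
Mul(Add(d, 61), 45) = Mul(Add(Rational(1133, 102), 61), 45) = Mul(Rational(7355, 102), 45) = Rational(110325, 34)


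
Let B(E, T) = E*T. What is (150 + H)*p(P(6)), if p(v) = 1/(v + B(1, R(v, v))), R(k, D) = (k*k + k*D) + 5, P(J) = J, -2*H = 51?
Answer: 3/2 ≈ 1.5000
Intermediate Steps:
H = -51/2 (H = -½*51 = -51/2 ≈ -25.500)
R(k, D) = 5 + k² + D*k (R(k, D) = (k² + D*k) + 5 = 5 + k² + D*k)
p(v) = 1/(5 + v + 2*v²) (p(v) = 1/(v + 1*(5 + v² + v*v)) = 1/(v + 1*(5 + v² + v²)) = 1/(v + 1*(5 + 2*v²)) = 1/(v + (5 + 2*v²)) = 1/(5 + v + 2*v²))
(150 + H)*p(P(6)) = (150 - 51/2)/(5 + 6 + 2*6²) = 249/(2*(5 + 6 + 2*36)) = 249/(2*(5 + 6 + 72)) = (249/2)/83 = (249/2)*(1/83) = 3/2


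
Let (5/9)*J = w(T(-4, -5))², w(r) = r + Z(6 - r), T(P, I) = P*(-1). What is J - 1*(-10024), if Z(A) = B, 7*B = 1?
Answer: 2463449/245 ≈ 10055.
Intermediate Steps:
B = ⅐ (B = (⅐)*1 = ⅐ ≈ 0.14286)
Z(A) = ⅐
T(P, I) = -P
w(r) = ⅐ + r (w(r) = r + ⅐ = ⅐ + r)
J = 7569/245 (J = 9*(⅐ - 1*(-4))²/5 = 9*(⅐ + 4)²/5 = 9*(29/7)²/5 = (9/5)*(841/49) = 7569/245 ≈ 30.894)
J - 1*(-10024) = 7569/245 - 1*(-10024) = 7569/245 + 10024 = 2463449/245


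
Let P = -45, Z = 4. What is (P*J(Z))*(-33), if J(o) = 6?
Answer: 8910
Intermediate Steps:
(P*J(Z))*(-33) = -45*6*(-33) = -270*(-33) = 8910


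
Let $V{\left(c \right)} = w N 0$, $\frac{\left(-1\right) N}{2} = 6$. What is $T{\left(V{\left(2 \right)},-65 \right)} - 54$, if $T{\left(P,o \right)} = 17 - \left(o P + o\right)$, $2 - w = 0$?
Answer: $28$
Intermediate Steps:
$N = -12$ ($N = \left(-2\right) 6 = -12$)
$w = 2$ ($w = 2 - 0 = 2 + 0 = 2$)
$V{\left(c \right)} = 0$ ($V{\left(c \right)} = 2 \left(-12\right) 0 = \left(-24\right) 0 = 0$)
$T{\left(P,o \right)} = 17 - o - P o$ ($T{\left(P,o \right)} = 17 - \left(P o + o\right) = 17 - \left(o + P o\right) = 17 - o - P o$)
$T{\left(V{\left(2 \right)},-65 \right)} - 54 = \left(17 - -65 - 0 \left(-65\right)\right) - 54 = \left(17 + 65 + 0\right) - 54 = 82 - 54 = 28$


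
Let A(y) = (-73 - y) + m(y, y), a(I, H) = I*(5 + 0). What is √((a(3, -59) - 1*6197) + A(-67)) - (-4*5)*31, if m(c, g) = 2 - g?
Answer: 620 + I*√6119 ≈ 620.0 + 78.224*I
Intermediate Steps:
a(I, H) = 5*I (a(I, H) = I*5 = 5*I)
A(y) = -71 - 2*y (A(y) = (-73 - y) + (2 - y) = -71 - 2*y)
√((a(3, -59) - 1*6197) + A(-67)) - (-4*5)*31 = √((5*3 - 1*6197) + (-71 - 2*(-67))) - (-4*5)*31 = √((15 - 6197) + (-71 + 134)) - (-20)*31 = √(-6182 + 63) - 1*(-620) = √(-6119) + 620 = I*√6119 + 620 = 620 + I*√6119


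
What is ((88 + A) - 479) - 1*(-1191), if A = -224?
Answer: 576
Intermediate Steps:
((88 + A) - 479) - 1*(-1191) = ((88 - 224) - 479) - 1*(-1191) = (-136 - 479) + 1191 = -615 + 1191 = 576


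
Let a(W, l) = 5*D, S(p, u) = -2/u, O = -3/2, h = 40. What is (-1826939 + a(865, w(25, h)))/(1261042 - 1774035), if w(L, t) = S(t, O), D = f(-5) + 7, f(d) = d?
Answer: 140533/39461 ≈ 3.5613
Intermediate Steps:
O = -3/2 (O = -3*1/2 = -3/2 ≈ -1.5000)
D = 2 (D = -5 + 7 = 2)
w(L, t) = 4/3 (w(L, t) = -2/(-3/2) = -2*(-2/3) = 4/3)
a(W, l) = 10 (a(W, l) = 5*2 = 10)
(-1826939 + a(865, w(25, h)))/(1261042 - 1774035) = (-1826939 + 10)/(1261042 - 1774035) = -1826929/(-512993) = -1826929*(-1/512993) = 140533/39461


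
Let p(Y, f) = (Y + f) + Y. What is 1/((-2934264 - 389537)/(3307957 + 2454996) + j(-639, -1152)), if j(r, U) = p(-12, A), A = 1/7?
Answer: -5762953/140811394 ≈ -0.040927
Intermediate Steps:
A = 1/7 ≈ 0.14286
p(Y, f) = f + 2*Y
j(r, U) = -167/7 (j(r, U) = 1/7 + 2*(-12) = 1/7 - 24 = -167/7)
1/((-2934264 - 389537)/(3307957 + 2454996) + j(-639, -1152)) = 1/((-2934264 - 389537)/(3307957 + 2454996) - 167/7) = 1/(-3323801/5762953 - 167/7) = 1/(-140811394/5762953) = -5762953/140811394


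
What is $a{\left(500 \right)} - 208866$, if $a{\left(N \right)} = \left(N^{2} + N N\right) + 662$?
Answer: $291796$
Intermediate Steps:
$a{\left(N \right)} = 662 + 2 N^{2}$ ($a{\left(N \right)} = \left(N^{2} + N^{2}\right) + 662 = 2 N^{2} + 662 = 662 + 2 N^{2}$)
$a{\left(500 \right)} - 208866 = \left(662 + 2 \cdot 500^{2}\right) - 208866 = \left(662 + 2 \cdot 250000\right) - 208866 = \left(662 + 500000\right) - 208866 = 500662 - 208866 = 291796$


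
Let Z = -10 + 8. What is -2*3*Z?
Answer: 12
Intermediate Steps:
Z = -2
-2*3*Z = -2*3*(-2) = -6*(-2) = -1*(-12) = 12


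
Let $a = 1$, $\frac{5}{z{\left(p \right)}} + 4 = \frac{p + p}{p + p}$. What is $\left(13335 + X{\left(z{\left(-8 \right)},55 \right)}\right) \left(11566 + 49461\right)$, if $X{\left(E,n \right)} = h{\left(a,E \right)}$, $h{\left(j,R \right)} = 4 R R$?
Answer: $\frac{7330258105}{9} \approx 8.1447 \cdot 10^{8}$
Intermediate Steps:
$z{\left(p \right)} = - \frac{5}{3}$ ($z{\left(p \right)} = \frac{5}{-4 + \frac{p + p}{p + p}} = \frac{5}{-4 + \frac{2 p}{2 p}} = \frac{5}{-4 + 2 p \frac{1}{2 p}} = \frac{5}{-4 + 1} = \frac{5}{-3} = 5 \left(- \frac{1}{3}\right) = - \frac{5}{3}$)
$h{\left(j,R \right)} = 4 R^{2}$
$X{\left(E,n \right)} = 4 E^{2}$
$\left(13335 + X{\left(z{\left(-8 \right)},55 \right)}\right) \left(11566 + 49461\right) = \left(13335 + 4 \left(- \frac{5}{3}\right)^{2}\right) \left(11566 + 49461\right) = \left(13335 + 4 \cdot \frac{25}{9}\right) 61027 = \left(13335 + \frac{100}{9}\right) 61027 = \frac{120115}{9} \cdot 61027 = \frac{7330258105}{9}$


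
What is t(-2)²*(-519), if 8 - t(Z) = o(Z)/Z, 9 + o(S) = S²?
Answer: -62799/4 ≈ -15700.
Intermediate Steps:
o(S) = -9 + S²
t(Z) = 8 - (-9 + Z²)/Z
t(-2)²*(-519) = (8 - 1*(-2) + 9/(-2))²*(-519) = (8 + 2 + 9*(-½))²*(-519) = (8 + 2 - 9/2)²*(-519) = (11/2)²*(-519) = (121/4)*(-519) = -62799/4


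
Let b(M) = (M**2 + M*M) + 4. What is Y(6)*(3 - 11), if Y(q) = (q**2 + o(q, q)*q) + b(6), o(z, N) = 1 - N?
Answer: -656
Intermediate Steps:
b(M) = 4 + 2*M**2 (b(M) = (M**2 + M**2) + 4 = 2*M**2 + 4 = 4 + 2*M**2)
Y(q) = 76 + q**2 + q*(1 - q) (Y(q) = (q**2 + (1 - q)*q) + (4 + 2*6**2) = (q**2 + q*(1 - q)) + (4 + 2*36) = (q**2 + q*(1 - q)) + (4 + 72) = (q**2 + q*(1 - q)) + 76 = 76 + q**2 + q*(1 - q))
Y(6)*(3 - 11) = (76 + 6)*(3 - 11) = 82*(-8) = -656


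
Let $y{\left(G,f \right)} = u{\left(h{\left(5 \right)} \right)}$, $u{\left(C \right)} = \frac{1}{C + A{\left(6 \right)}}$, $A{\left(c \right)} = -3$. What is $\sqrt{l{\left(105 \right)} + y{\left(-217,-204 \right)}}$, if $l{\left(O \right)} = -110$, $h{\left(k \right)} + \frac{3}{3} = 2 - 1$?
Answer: $\frac{i \sqrt{993}}{3} \approx 10.504 i$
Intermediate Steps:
$h{\left(k \right)} = 0$ ($h{\left(k \right)} = -1 + \left(2 - 1\right) = -1 + 1 = 0$)
$u{\left(C \right)} = \frac{1}{-3 + C}$ ($u{\left(C \right)} = \frac{1}{C - 3} = \frac{1}{-3 + C}$)
$y{\left(G,f \right)} = - \frac{1}{3}$ ($y{\left(G,f \right)} = \frac{1}{-3 + 0} = \frac{1}{-3} = - \frac{1}{3}$)
$\sqrt{l{\left(105 \right)} + y{\left(-217,-204 \right)}} = \sqrt{-110 - \frac{1}{3}} = \sqrt{- \frac{331}{3}} = \frac{i \sqrt{993}}{3}$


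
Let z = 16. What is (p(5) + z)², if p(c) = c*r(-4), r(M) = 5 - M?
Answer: 3721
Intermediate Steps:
p(c) = 9*c (p(c) = c*(5 - 1*(-4)) = c*(5 + 4) = c*9 = 9*c)
(p(5) + z)² = (9*5 + 16)² = (45 + 16)² = 61² = 3721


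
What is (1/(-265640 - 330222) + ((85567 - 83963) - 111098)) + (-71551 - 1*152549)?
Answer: -198775988029/595862 ≈ -3.3359e+5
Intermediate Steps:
(1/(-265640 - 330222) + ((85567 - 83963) - 111098)) + (-71551 - 1*152549) = (1/(-595862) + (1604 - 111098)) + (-71551 - 152549) = (-1/595862 - 109494) - 224100 = -65243313829/595862 - 224100 = -198775988029/595862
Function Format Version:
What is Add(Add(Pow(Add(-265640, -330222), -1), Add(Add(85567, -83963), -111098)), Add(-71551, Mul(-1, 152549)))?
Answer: Rational(-198775988029, 595862) ≈ -3.3359e+5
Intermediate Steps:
Add(Add(Pow(Add(-265640, -330222), -1), Add(Add(85567, -83963), -111098)), Add(-71551, Mul(-1, 152549))) = Add(Add(Pow(-595862, -1), Add(1604, -111098)), Add(-71551, -152549)) = Add(Add(Rational(-1, 595862), -109494), -224100) = Add(Rational(-65243313829, 595862), -224100) = Rational(-198775988029, 595862)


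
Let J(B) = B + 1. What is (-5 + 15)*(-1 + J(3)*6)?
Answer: 230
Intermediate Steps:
J(B) = 1 + B
(-5 + 15)*(-1 + J(3)*6) = (-5 + 15)*(-1 + (1 + 3)*6) = 10*(-1 + 4*6) = 10*(-1 + 24) = 10*23 = 230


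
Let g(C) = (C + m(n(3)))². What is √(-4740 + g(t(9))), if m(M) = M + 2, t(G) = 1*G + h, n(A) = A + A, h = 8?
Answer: I*√4115 ≈ 64.148*I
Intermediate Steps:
n(A) = 2*A
t(G) = 8 + G (t(G) = 1*G + 8 = G + 8 = 8 + G)
m(M) = 2 + M
g(C) = (8 + C)² (g(C) = (C + (2 + 2*3))² = (C + (2 + 6))² = (C + 8)² = (8 + C)²)
√(-4740 + g(t(9))) = √(-4740 + (8 + (8 + 9))²) = √(-4740 + (8 + 17)²) = √(-4740 + 25²) = √(-4740 + 625) = √(-4115) = I*√4115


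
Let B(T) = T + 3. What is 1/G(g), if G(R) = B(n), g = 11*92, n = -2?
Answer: 1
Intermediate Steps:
B(T) = 3 + T
g = 1012
G(R) = 1 (G(R) = 3 - 2 = 1)
1/G(g) = 1/1 = 1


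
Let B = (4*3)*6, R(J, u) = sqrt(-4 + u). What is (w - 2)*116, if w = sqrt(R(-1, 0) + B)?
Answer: -232 + 116*sqrt(72 + 2*I) ≈ 752.39 + 13.669*I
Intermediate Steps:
B = 72 (B = 12*6 = 72)
w = sqrt(72 + 2*I) (w = sqrt(sqrt(-4 + 0) + 72) = sqrt(sqrt(-4) + 72) = sqrt(2*I + 72) = sqrt(72 + 2*I) ≈ 8.4861 + 0.1178*I)
(w - 2)*116 = (sqrt(72 + 2*I) - 2)*116 = (-2 + sqrt(72 + 2*I))*116 = -232 + 116*sqrt(72 + 2*I)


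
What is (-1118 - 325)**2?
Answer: 2082249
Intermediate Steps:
(-1118 - 325)**2 = (-1443)**2 = 2082249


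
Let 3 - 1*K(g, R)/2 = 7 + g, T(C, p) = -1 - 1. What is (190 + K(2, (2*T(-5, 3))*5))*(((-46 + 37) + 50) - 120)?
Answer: -14062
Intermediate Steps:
T(C, p) = -2
K(g, R) = -8 - 2*g (K(g, R) = 6 - 2*(7 + g) = 6 + (-14 - 2*g) = -8 - 2*g)
(190 + K(2, (2*T(-5, 3))*5))*(((-46 + 37) + 50) - 120) = (190 + (-8 - 2*2))*(((-46 + 37) + 50) - 120) = (190 + (-8 - 4))*((-9 + 50) - 120) = (190 - 12)*(41 - 120) = 178*(-79) = -14062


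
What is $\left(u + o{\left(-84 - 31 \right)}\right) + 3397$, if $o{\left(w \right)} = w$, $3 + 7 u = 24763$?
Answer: $\frac{47734}{7} \approx 6819.1$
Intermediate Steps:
$u = \frac{24760}{7}$ ($u = - \frac{3}{7} + \frac{1}{7} \cdot 24763 = - \frac{3}{7} + \frac{24763}{7} = \frac{24760}{7} \approx 3537.1$)
$\left(u + o{\left(-84 - 31 \right)}\right) + 3397 = \left(\frac{24760}{7} - 115\right) + 3397 = \frac{23955}{7} + 3397 = \frac{47734}{7}$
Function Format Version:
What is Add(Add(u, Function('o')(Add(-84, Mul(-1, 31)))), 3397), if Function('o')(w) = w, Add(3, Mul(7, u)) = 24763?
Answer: Rational(47734, 7) ≈ 6819.1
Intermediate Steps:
u = Rational(24760, 7) (u = Add(Rational(-3, 7), Mul(Rational(1, 7), 24763)) = Add(Rational(-3, 7), Rational(24763, 7)) = Rational(24760, 7) ≈ 3537.1)
Add(Add(u, Function('o')(Add(-84, Mul(-1, 31)))), 3397) = Add(Add(Rational(24760, 7), Add(-84, Mul(-1, 31))), 3397) = Add(Add(Rational(24760, 7), Add(-84, -31)), 3397) = Add(Add(Rational(24760, 7), -115), 3397) = Add(Rational(23955, 7), 3397) = Rational(47734, 7)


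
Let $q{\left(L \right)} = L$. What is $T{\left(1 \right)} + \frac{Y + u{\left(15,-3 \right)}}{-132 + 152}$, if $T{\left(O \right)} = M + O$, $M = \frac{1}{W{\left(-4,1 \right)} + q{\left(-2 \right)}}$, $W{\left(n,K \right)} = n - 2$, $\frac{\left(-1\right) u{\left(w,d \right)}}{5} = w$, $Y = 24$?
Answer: $- \frac{67}{40} \approx -1.675$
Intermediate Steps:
$u{\left(w,d \right)} = - 5 w$
$W{\left(n,K \right)} = -2 + n$
$M = - \frac{1}{8}$ ($M = \frac{1}{\left(-2 - 4\right) - 2} = \frac{1}{-6 - 2} = \frac{1}{-8} = - \frac{1}{8} \approx -0.125$)
$T{\left(O \right)} = - \frac{1}{8} + O$
$T{\left(1 \right)} + \frac{Y + u{\left(15,-3 \right)}}{-132 + 152} = \left(- \frac{1}{8} + 1\right) + \frac{24 - 75}{-132 + 152} = \frac{7}{8} + \frac{24 - 75}{20} = \frac{7}{8} - \frac{51}{20} = - \frac{67}{40}$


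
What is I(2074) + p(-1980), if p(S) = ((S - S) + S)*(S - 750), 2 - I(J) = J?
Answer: 5403328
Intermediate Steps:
I(J) = 2 - J
p(S) = S*(-750 + S) (p(S) = (0 + S)*(-750 + S) = S*(-750 + S))
I(2074) + p(-1980) = (2 - 1*2074) - 1980*(-750 - 1980) = (2 - 2074) - 1980*(-2730) = -2072 + 5405400 = 5403328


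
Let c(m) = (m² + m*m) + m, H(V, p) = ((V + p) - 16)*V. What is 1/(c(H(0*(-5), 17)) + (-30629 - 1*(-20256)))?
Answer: -1/10373 ≈ -9.6404e-5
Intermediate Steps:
H(V, p) = V*(-16 + V + p) (H(V, p) = (-16 + V + p)*V = V*(-16 + V + p))
c(m) = m + 2*m² (c(m) = (m² + m²) + m = 2*m² + m = m + 2*m²)
1/(c(H(0*(-5), 17)) + (-30629 - 1*(-20256))) = 1/(((0*(-5))*(-16 + 0*(-5) + 17))*(1 + 2*((0*(-5))*(-16 + 0*(-5) + 17))) + (-30629 - 1*(-20256))) = 1/((0*(-16 + 0 + 17))*(1 + 2*(0*(-16 + 0 + 17))) + (-30629 + 20256)) = 1/((0*1)*(1 + 2*(0*1)) - 10373) = 1/(0*(1 + 2*0) - 10373) = 1/(0*(1 + 0) - 10373) = 1/(0*1 - 10373) = 1/(0 - 10373) = 1/(-10373) = -1/10373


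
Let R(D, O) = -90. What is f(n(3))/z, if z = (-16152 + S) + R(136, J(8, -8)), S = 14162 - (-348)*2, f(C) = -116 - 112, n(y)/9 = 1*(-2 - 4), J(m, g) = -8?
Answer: 57/346 ≈ 0.16474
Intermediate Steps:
n(y) = -54 (n(y) = 9*(1*(-2 - 4)) = 9*(1*(-6)) = 9*(-6) = -54)
f(C) = -228
S = 14858 (S = 14162 - 1*(-696) = 14162 + 696 = 14858)
z = -1384 (z = (-16152 + 14858) - 90 = -1294 - 90 = -1384)
f(n(3))/z = -228/(-1384) = -228*(-1/1384) = 57/346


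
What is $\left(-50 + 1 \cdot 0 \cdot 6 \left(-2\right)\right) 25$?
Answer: $-1250$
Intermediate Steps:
$\left(-50 + 1 \cdot 0 \cdot 6 \left(-2\right)\right) 25 = \left(-50 + 1 \cdot 0 \left(-2\right)\right) 25 = \left(-50 + 0 \left(-2\right)\right) 25 = \left(-50 + 0\right) 25 = \left(-50\right) 25 = -1250$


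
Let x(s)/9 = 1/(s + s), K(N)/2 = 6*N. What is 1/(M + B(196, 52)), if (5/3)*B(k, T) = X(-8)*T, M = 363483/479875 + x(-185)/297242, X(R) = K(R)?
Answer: -87233771500/261216516878091 ≈ -0.00033395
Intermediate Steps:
K(N) = 12*N (K(N) = 2*(6*N) = 12*N)
X(R) = 12*R
x(s) = 9/(2*s) (x(s) = 9/(s + s) = 9/((2*s)) = 9*(1/(2*s)) = 9/(2*s))
M = 66075518709/87233771500 (M = 363483/479875 + ((9/2)/(-185))/297242 = 363483*(1/479875) + ((9/2)*(-1/185))*(1/297242) = 363483/479875 - 9/370*1/297242 = 363483/479875 - 9/109979540 = 66075518709/87233771500 ≈ 0.75745)
B(k, T) = -288*T/5 (B(k, T) = 3*((12*(-8))*T)/5 = 3*(-96*T)/5 = -288*T/5)
1/(M + B(196, 52)) = 1/(66075518709/87233771500 - 288/5*52) = 1/(66075518709/87233771500 - 14976/5) = 1/(-261216516878091/87233771500) = -87233771500/261216516878091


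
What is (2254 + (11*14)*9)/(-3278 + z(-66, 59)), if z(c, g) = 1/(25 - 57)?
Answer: -8960/8069 ≈ -1.1104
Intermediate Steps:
z(c, g) = -1/32 (z(c, g) = 1/(-32) = -1/32)
(2254 + (11*14)*9)/(-3278 + z(-66, 59)) = (2254 + (11*14)*9)/(-3278 - 1/32) = (2254 + 154*9)/(-104897/32) = (2254 + 1386)*(-32/104897) = 3640*(-32/104897) = -8960/8069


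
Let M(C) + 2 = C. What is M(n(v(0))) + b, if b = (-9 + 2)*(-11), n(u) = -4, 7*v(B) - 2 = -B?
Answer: 71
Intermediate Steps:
v(B) = 2/7 - B/7 (v(B) = 2/7 + (-B)/7 = 2/7 - B/7)
M(C) = -2 + C
b = 77 (b = -7*(-11) = 77)
M(n(v(0))) + b = (-2 - 4) + 77 = -6 + 77 = 71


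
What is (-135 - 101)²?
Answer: 55696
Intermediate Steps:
(-135 - 101)² = (-236)² = 55696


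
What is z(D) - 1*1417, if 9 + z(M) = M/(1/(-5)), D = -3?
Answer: -1411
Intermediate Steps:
z(M) = -9 - 5*M (z(M) = -9 + M/(1/(-5)) = -9 + M/(-⅕) = -9 + M*(-5) = -9 - 5*M)
z(D) - 1*1417 = (-9 - 5*(-3)) - 1*1417 = (-9 + 15) - 1417 = 6 - 1417 = -1411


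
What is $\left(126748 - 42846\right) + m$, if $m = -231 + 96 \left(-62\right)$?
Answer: $77719$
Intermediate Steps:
$m = -6183$ ($m = -231 - 5952 = -6183$)
$\left(126748 - 42846\right) + m = \left(126748 - 42846\right) - 6183 = 83902 - 6183 = 77719$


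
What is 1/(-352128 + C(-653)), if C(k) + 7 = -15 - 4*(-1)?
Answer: -1/352146 ≈ -2.8397e-6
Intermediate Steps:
C(k) = -18 (C(k) = -7 + (-15 - 4*(-1)) = -7 + (-15 + 4) = -7 - 11 = -18)
1/(-352128 + C(-653)) = 1/(-352128 - 18) = 1/(-352146) = -1/352146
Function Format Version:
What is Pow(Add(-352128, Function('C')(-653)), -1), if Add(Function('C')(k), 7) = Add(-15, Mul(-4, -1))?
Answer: Rational(-1, 352146) ≈ -2.8397e-6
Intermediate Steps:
Function('C')(k) = -18 (Function('C')(k) = Add(-7, Add(-15, Mul(-4, -1))) = Add(-7, Add(-15, 4)) = Add(-7, -11) = -18)
Pow(Add(-352128, Function('C')(-653)), -1) = Pow(Add(-352128, -18), -1) = Pow(-352146, -1) = Rational(-1, 352146)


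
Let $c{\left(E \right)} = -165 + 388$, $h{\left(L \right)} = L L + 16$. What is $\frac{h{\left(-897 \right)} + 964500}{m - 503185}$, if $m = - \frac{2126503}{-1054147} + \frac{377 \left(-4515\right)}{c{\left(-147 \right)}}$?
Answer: $- \frac{415876671936625}{120079951054101} \approx -3.4633$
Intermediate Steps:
$h{\left(L \right)} = 16 + L^{2}$ ($h{\left(L \right)} = L^{2} + 16 = 16 + L^{2}$)
$c{\left(E \right)} = 223$
$m = - \frac{1793847376616}{235074781}$ ($m = - \frac{2126503}{-1054147} + \frac{377 \left(-4515\right)}{223} = \left(-2126503\right) \left(- \frac{1}{1054147}\right) - \frac{1702155}{223} = \frac{2126503}{1054147} - \frac{1702155}{223} = - \frac{1793847376616}{235074781} \approx -7631.0$)
$\frac{h{\left(-897 \right)} + 964500}{m - 503185} = \frac{\left(16 + \left(-897\right)^{2}\right) + 964500}{- \frac{1793847376616}{235074781} - 503185} = \frac{\left(16 + 804609\right) + 964500}{- \frac{120079951054101}{235074781}} = \left(804625 + 964500\right) \left(- \frac{235074781}{120079951054101}\right) = 1769125 \left(- \frac{235074781}{120079951054101}\right) = - \frac{415876671936625}{120079951054101}$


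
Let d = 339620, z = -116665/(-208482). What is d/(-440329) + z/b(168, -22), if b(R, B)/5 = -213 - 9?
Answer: -15728908015037/20379748868316 ≈ -0.77179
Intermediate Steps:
z = 116665/208482 (z = -116665*(-1/208482) = 116665/208482 ≈ 0.55959)
b(R, B) = -1110 (b(R, B) = 5*(-213 - 9) = 5*(-222) = -1110)
d/(-440329) + z/b(168, -22) = 339620/(-440329) + (116665/208482)/(-1110) = 339620*(-1/440329) + (116665/208482)*(-1/1110) = -339620/440329 - 23333/46283004 = -15728908015037/20379748868316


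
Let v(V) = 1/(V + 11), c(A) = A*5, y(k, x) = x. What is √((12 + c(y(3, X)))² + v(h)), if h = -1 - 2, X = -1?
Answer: √786/4 ≈ 7.0089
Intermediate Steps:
h = -3
c(A) = 5*A
v(V) = 1/(11 + V)
√((12 + c(y(3, X)))² + v(h)) = √((12 + 5*(-1))² + 1/(11 - 3)) = √((12 - 5)² + 1/8) = √(7² + ⅛) = √(49 + ⅛) = √(393/8) = √786/4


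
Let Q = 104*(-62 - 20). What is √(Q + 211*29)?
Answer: I*√2409 ≈ 49.082*I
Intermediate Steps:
Q = -8528 (Q = 104*(-82) = -8528)
√(Q + 211*29) = √(-8528 + 211*29) = √(-8528 + 6119) = √(-2409) = I*√2409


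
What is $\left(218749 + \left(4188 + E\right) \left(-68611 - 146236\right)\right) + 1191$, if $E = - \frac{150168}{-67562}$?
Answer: $- \frac{30404144150324}{33781} \approx -9.0004 \cdot 10^{8}$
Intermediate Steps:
$E = \frac{75084}{33781}$ ($E = \left(-150168\right) \left(- \frac{1}{67562}\right) = \frac{75084}{33781} \approx 2.2227$)
$\left(218749 + \left(4188 + E\right) \left(-68611 - 146236\right)\right) + 1191 = \left(218749 + \left(4188 + \frac{75084}{33781}\right) \left(-68611 - 146236\right)\right) + 1191 = \left(218749 + \frac{141549912}{33781} \left(-214847\right)\right) + 1191 = \left(218749 - \frac{30411573943464}{33781}\right) + 1191 = - \frac{30404184383495}{33781} + 1191 = - \frac{30404144150324}{33781}$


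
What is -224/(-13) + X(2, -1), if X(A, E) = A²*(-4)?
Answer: 16/13 ≈ 1.2308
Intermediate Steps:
X(A, E) = -4*A²
-224/(-13) + X(2, -1) = -224/(-13) - 4*2² = -224*(-1)/13 - 4*4 = -14*(-16/13) - 16 = 224/13 - 16 = 16/13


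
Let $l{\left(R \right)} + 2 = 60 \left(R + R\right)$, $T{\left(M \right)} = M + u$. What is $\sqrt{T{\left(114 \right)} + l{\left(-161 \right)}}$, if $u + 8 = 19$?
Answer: $9 i \sqrt{237} \approx 138.55 i$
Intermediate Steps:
$u = 11$ ($u = -8 + 19 = 11$)
$T{\left(M \right)} = 11 + M$ ($T{\left(M \right)} = M + 11 = 11 + M$)
$l{\left(R \right)} = -2 + 120 R$ ($l{\left(R \right)} = -2 + 60 \left(R + R\right) = -2 + 60 \cdot 2 R = -2 + 120 R$)
$\sqrt{T{\left(114 \right)} + l{\left(-161 \right)}} = \sqrt{\left(11 + 114\right) + \left(-2 + 120 \left(-161\right)\right)} = \sqrt{125 - 19322} = \sqrt{-19197} = 9 i \sqrt{237}$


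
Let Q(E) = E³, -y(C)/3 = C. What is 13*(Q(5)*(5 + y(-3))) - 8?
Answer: 22742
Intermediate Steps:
y(C) = -3*C
13*(Q(5)*(5 + y(-3))) - 8 = 13*(5³*(5 - 3*(-3))) - 8 = 13*(125*(5 + 9)) - 8 = 13*(125*14) - 8 = 13*1750 - 8 = 22750 - 8 = 22742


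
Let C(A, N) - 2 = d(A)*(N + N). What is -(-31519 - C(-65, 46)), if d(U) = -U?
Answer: 37501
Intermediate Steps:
C(A, N) = 2 - 2*A*N (C(A, N) = 2 + (-A)*(N + N) = 2 + (-A)*(2*N) = 2 - 2*A*N)
-(-31519 - C(-65, 46)) = -(-31519 - (2 - 2*(-65)*46)) = -(-31519 - (2 + 5980)) = -(-31519 - 1*5982) = -(-31519 - 5982) = -1*(-37501) = 37501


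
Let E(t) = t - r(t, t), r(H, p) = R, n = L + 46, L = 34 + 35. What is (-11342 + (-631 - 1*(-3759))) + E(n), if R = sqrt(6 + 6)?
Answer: -8099 - 2*sqrt(3) ≈ -8102.5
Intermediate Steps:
L = 69
n = 115 (n = 69 + 46 = 115)
R = 2*sqrt(3) (R = sqrt(12) = 2*sqrt(3) ≈ 3.4641)
r(H, p) = 2*sqrt(3)
E(t) = t - 2*sqrt(3)
(-11342 + (-631 - 1*(-3759))) + E(n) = (-11342 + (-631 - 1*(-3759))) + (115 - 2*sqrt(3)) = (-11342 + (-631 + 3759)) + (115 - 2*sqrt(3)) = (-11342 + 3128) + (115 - 2*sqrt(3)) = -8214 + (115 - 2*sqrt(3)) = -8099 - 2*sqrt(3)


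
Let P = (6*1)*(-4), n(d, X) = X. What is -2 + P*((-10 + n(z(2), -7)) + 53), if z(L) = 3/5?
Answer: -866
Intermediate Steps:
z(L) = 3/5 (z(L) = 3*(1/5) = 3/5)
P = -24 (P = 6*(-4) = -24)
-2 + P*((-10 + n(z(2), -7)) + 53) = -2 - 24*((-10 - 7) + 53) = -2 - 24*(-17 + 53) = -2 - 24*36 = -2 - 864 = -866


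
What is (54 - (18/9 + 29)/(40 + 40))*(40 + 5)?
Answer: 38601/16 ≈ 2412.6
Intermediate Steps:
(54 - (18/9 + 29)/(40 + 40))*(40 + 5) = (54 - (18*(⅑) + 29)/80)*45 = (54 - (2 + 29)/80)*45 = (54 - 31/80)*45 = (4289/80)*45 = 38601/16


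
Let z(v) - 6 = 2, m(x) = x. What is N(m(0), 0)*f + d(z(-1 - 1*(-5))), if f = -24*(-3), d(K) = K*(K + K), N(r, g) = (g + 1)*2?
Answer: 272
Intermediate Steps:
N(r, g) = 2 + 2*g (N(r, g) = (1 + g)*2 = 2 + 2*g)
z(v) = 8 (z(v) = 6 + 2 = 8)
d(K) = 2*K² (d(K) = K*(2*K) = 2*K²)
f = 72
N(m(0), 0)*f + d(z(-1 - 1*(-5))) = (2 + 2*0)*72 + 2*8² = (2 + 0)*72 + 2*64 = 2*72 + 128 = 144 + 128 = 272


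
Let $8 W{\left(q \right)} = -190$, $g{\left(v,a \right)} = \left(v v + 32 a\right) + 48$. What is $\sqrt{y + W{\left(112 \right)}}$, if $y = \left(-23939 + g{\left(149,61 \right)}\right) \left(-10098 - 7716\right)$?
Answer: $\frac{i \sqrt{18669167}}{2} \approx 2160.4 i$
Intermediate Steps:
$g{\left(v,a \right)} = 48 + v^{2} + 32 a$ ($g{\left(v,a \right)} = \left(v^{2} + 32 a\right) + 48 = 48 + v^{2} + 32 a$)
$W{\left(q \right)} = - \frac{95}{4}$ ($W{\left(q \right)} = \frac{1}{8} \left(-190\right) = - \frac{95}{4}$)
$y = -4667268$ ($y = \left(-23939 + \left(48 + 149^{2} + 32 \cdot 61\right)\right) \left(-10098 - 7716\right) = \left(-23939 + \left(48 + 22201 + 1952\right)\right) \left(-17814\right) = \left(-23939 + 24201\right) \left(-17814\right) = 262 \left(-17814\right) = -4667268$)
$\sqrt{y + W{\left(112 \right)}} = \sqrt{-4667268 - \frac{95}{4}} = \sqrt{- \frac{18669167}{4}} = \frac{i \sqrt{18669167}}{2}$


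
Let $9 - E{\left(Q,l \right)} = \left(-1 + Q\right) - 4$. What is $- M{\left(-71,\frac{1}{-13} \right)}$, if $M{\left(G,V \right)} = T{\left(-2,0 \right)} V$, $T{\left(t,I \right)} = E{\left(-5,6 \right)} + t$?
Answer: $\frac{17}{13} \approx 1.3077$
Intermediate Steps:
$E{\left(Q,l \right)} = 14 - Q$ ($E{\left(Q,l \right)} = 9 - \left(\left(-1 + Q\right) - 4\right) = 9 - \left(-5 + Q\right) = 14 - Q$)
$T{\left(t,I \right)} = 19 + t$ ($T{\left(t,I \right)} = \left(14 - -5\right) + t = \left(14 + 5\right) + t = 19 + t$)
$M{\left(G,V \right)} = 17 V$ ($M{\left(G,V \right)} = \left(19 - 2\right) V = 17 V$)
$- M{\left(-71,\frac{1}{-13} \right)} = - \frac{17}{-13} = - \frac{17 \left(-1\right)}{13} = \left(-1\right) \left(- \frac{17}{13}\right) = \frac{17}{13}$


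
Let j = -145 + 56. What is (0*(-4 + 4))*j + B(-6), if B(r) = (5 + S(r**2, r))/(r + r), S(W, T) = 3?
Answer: -2/3 ≈ -0.66667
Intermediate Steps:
j = -89
B(r) = 4/r (B(r) = (5 + 3)/(r + r) = 8/((2*r)) = 8*(1/(2*r)) = 4/r)
(0*(-4 + 4))*j + B(-6) = (0*(-4 + 4))*(-89) + 4/(-6) = (0*0)*(-89) + 4*(-1/6) = 0*(-89) - 2/3 = 0 - 2/3 = -2/3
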